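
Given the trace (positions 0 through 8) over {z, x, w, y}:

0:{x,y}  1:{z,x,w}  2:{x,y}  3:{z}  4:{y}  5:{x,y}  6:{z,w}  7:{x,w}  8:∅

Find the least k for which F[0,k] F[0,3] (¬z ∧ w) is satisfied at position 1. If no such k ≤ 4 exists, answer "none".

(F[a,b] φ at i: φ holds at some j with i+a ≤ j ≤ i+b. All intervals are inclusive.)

Scan j = 1,2,… for F[0,3] (¬z ∧ w):
  j=1: fails
  j=2: fails
  j=3: fails
  j=4: holds
First hit at j=4, so smallest k = 4-1 = 3.

3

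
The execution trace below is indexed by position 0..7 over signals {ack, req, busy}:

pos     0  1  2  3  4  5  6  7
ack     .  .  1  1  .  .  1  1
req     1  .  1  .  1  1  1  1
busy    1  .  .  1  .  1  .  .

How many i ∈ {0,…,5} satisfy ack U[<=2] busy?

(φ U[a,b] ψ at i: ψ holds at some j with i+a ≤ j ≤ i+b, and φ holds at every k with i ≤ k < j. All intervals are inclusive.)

Evaluate at each i in [0,5]:
  i=0: ✓ (rhs at j=0)
  i=1: ✗ (lhs fails at k=1 before rhs at j=3)
  i=2: ✓ (rhs at j=3; lhs holds on [2,2])
  i=3: ✓ (rhs at j=3)
  i=4: ✗ (lhs fails at k=4 before rhs at j=5)
  i=5: ✓ (rhs at j=5)
Positions where it holds: {0, 2, 3, 5} → 4.

4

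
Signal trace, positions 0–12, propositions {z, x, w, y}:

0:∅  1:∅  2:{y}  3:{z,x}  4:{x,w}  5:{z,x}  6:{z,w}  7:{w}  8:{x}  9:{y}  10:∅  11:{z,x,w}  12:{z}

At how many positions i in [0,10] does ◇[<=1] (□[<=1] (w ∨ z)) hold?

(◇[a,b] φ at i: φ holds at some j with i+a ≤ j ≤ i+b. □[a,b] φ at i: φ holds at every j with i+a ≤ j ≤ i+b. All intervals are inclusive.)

Evaluate at each i in [0,10]:
  i=0: ✗ (none in [0,1])
  i=1: ✗ (none in [1,2])
  i=2: ✓ (witness j=3)
  i=3: ✓ (witness j=3)
  i=4: ✓ (witness j=4)
  i=5: ✓ (witness j=5)
  i=6: ✓ (witness j=6)
  i=7: ✗ (none in [7,8])
  i=8: ✗ (none in [8,9])
  i=9: ✗ (none in [9,10])
  i=10: ✓ (witness j=11)
Positions where it holds: {2, 3, 4, 5, 6, 10} → 6.

6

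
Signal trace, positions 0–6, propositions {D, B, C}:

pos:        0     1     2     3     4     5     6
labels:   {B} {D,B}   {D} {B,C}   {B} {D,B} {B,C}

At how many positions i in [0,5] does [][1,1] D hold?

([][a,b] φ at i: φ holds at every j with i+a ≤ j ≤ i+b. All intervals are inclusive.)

Evaluate at each i in [0,5]:
  i=0: ✓ (all of [1,1])
  i=1: ✓ (all of [2,2])
  i=2: ✗ (fails at j=3)
  i=3: ✗ (fails at j=4)
  i=4: ✓ (all of [5,5])
  i=5: ✗ (fails at j=6)
Positions where it holds: {0, 1, 4} → 3.

3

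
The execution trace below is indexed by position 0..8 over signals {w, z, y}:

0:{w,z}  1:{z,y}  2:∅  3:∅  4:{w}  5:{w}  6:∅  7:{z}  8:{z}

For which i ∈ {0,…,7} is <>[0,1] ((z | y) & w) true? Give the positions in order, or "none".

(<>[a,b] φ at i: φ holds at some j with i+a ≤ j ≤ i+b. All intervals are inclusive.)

0

Evaluate at each i in [0,7]:
  i=0: ✓ (witness j=0)
  i=1: ✗ (none in [1,2])
  i=2: ✗ (none in [2,3])
  i=3: ✗ (none in [3,4])
  i=4: ✗ (none in [4,5])
  i=5: ✗ (none in [5,6])
  i=6: ✗ (none in [6,7])
  i=7: ✗ (none in [7,8])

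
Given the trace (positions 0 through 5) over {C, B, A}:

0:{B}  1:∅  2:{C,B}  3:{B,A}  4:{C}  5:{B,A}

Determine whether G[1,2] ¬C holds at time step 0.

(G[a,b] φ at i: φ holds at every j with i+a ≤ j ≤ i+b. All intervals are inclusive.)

Does not hold

Check ¬C at every j in [1,2]:
  j=1: true
  j=2: false
Fails at j=2 → formula fails.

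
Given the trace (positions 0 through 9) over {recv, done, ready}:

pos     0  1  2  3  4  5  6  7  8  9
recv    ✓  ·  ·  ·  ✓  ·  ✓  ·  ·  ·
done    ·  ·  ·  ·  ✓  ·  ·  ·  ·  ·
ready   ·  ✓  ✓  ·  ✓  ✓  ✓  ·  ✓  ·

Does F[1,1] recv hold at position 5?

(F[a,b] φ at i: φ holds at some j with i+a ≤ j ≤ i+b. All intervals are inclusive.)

True

Check recv at each j in [6,6]:
  j=6: true
Found at j=6 → formula holds.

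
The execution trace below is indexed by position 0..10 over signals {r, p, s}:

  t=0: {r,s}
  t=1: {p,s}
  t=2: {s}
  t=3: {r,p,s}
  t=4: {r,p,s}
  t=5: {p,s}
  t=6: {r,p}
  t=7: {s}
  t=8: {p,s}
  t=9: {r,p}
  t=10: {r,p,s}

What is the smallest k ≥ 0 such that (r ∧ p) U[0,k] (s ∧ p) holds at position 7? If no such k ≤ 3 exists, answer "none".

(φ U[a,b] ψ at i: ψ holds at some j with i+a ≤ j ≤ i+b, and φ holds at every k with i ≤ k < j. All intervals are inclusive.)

none

Need earliest j ≥ 7 with (s ∧ p), and (r ∧ p) at every k in [7,j-1].
  j=7: rhs fails.
  j=8: rhs holds but lhs fails at k=7.
  j=9: rhs fails.
  j=10: rhs holds but lhs fails at k=7.
No witness within the range → none.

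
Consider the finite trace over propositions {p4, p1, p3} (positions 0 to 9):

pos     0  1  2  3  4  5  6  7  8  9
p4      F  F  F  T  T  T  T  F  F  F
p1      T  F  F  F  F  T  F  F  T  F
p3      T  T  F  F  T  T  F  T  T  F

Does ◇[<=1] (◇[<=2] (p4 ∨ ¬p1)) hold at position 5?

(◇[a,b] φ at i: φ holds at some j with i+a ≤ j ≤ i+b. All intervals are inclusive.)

Check ◇[<=2] (p4 ∨ ¬p1) at each j in [5,6]:
  j=5: holds (witness at 5)
  j=6: holds (witness at 6)
Found at j=5 → formula holds.

Yes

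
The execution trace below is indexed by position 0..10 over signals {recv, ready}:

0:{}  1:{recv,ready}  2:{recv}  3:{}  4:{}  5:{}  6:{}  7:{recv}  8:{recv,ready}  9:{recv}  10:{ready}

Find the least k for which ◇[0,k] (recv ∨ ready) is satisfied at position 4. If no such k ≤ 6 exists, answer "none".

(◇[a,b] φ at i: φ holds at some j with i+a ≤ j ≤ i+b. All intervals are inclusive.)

3

Scan j = 4,5,… for (recv ∨ ready):
  j=4: fails
  j=5: fails
  j=6: fails
  j=7: holds
First hit at j=7, so smallest k = 7-4 = 3.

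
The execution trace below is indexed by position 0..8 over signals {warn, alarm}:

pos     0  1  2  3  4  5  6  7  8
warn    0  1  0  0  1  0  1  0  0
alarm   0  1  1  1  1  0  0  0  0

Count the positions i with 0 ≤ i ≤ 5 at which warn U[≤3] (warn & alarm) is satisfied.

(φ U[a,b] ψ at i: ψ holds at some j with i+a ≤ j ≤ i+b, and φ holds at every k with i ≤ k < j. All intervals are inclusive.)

2

Evaluate at each i in [0,5]:
  i=0: ✗ (lhs fails at k=0 before rhs at j=1)
  i=1: ✓ (rhs at j=1)
  i=2: ✗ (lhs fails at k=2 before rhs at j=4)
  i=3: ✗ (lhs fails at k=3 before rhs at j=4)
  i=4: ✓ (rhs at j=4)
  i=5: ✗ (no rhs in [5,8])
Positions where it holds: {1, 4} → 2.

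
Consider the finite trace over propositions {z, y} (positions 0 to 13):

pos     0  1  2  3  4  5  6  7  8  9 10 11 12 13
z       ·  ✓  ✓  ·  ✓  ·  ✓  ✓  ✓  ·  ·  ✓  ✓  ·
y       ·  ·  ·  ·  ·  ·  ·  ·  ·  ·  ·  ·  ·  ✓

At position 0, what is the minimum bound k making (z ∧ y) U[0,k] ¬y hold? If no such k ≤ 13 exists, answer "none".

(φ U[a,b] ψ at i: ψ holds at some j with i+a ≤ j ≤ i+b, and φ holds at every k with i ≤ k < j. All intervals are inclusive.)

0

Need earliest j ≥ 0 with ¬y, and (z ∧ y) at every k in [0,j-1].
  j=0: rhs holds (empty prefix). k = 0.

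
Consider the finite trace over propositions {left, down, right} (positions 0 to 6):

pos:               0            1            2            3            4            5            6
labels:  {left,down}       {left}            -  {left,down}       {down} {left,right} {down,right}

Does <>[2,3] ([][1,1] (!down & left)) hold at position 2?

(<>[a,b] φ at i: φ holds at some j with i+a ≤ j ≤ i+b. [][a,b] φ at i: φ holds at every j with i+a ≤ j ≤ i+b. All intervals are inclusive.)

True

Check [][1,1] (!down & left) at each j in [4,5]:
  j=4: holds on [5,5]
  j=5: fails at 6
Found at j=4 → formula holds.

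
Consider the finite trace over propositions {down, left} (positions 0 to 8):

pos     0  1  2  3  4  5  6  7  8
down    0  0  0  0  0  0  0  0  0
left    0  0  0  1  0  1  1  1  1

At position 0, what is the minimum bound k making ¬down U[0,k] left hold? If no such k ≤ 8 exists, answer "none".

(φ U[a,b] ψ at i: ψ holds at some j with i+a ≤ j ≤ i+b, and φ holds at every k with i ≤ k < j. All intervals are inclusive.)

3

Need earliest j ≥ 0 with left, and ¬down at every k in [0,j-1].
  j=0: rhs fails.
  j=1: rhs fails.
  j=2: rhs fails.
  j=3: rhs holds; lhs holds on [0,2]. k = 3.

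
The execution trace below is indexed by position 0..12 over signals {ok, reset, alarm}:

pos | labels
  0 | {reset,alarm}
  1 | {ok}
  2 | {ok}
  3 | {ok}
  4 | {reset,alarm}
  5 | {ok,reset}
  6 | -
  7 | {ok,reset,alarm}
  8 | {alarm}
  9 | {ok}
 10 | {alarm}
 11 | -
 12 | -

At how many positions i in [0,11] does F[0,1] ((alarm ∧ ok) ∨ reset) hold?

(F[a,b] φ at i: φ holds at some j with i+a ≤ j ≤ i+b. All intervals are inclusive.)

6

Evaluate at each i in [0,11]:
  i=0: ✓ (witness j=0)
  i=1: ✗ (none in [1,2])
  i=2: ✗ (none in [2,3])
  i=3: ✓ (witness j=4)
  i=4: ✓ (witness j=4)
  i=5: ✓ (witness j=5)
  i=6: ✓ (witness j=7)
  i=7: ✓ (witness j=7)
  i=8: ✗ (none in [8,9])
  i=9: ✗ (none in [9,10])
  i=10: ✗ (none in [10,11])
  i=11: ✗ (none in [11,12])
Positions where it holds: {0, 3, 4, 5, 6, 7} → 6.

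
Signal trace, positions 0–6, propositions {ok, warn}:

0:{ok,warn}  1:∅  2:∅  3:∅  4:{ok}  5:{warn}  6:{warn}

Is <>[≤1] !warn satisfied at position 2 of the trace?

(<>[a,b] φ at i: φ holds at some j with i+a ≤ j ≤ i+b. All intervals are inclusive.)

Check !warn at each j in [2,3]:
  j=2: true
  j=3: true
Found at j=2 → formula holds.

Yes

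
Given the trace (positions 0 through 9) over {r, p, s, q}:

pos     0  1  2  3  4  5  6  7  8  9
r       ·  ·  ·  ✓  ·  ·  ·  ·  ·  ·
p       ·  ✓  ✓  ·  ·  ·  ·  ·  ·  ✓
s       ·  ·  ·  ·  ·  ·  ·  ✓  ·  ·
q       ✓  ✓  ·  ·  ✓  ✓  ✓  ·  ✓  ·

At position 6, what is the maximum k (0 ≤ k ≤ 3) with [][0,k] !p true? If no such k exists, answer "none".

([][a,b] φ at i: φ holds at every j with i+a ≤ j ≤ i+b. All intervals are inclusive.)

!p must hold from j=6 onward; find where it first fails.
  j=6: holds
  j=7: holds
  j=8: holds
  j=9: fails
Holds on [6,8], so largest k = 2.

2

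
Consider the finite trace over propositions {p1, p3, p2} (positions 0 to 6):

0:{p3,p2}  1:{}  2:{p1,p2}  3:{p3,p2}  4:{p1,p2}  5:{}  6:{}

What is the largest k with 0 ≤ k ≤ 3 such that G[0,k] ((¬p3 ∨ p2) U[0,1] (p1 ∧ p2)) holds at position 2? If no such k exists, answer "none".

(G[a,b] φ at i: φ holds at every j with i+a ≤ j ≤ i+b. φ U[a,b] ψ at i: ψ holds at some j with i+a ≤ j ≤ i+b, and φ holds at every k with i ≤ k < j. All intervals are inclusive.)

((¬p3 ∨ p2) U[0,1] (p1 ∧ p2)) must hold from j=2 onward; find where it first fails.
  j=2: holds
  j=3: holds
  j=4: holds
  j=5: fails
Holds on [2,4], so largest k = 2.

2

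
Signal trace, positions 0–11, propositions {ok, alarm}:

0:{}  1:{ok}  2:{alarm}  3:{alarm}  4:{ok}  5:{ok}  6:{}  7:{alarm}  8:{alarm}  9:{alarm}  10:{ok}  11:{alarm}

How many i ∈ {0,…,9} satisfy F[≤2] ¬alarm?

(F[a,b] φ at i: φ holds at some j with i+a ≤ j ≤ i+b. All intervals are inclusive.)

9

Evaluate at each i in [0,9]:
  i=0: ✓ (witness j=0)
  i=1: ✓ (witness j=1)
  i=2: ✓ (witness j=4)
  i=3: ✓ (witness j=4)
  i=4: ✓ (witness j=4)
  i=5: ✓ (witness j=5)
  i=6: ✓ (witness j=6)
  i=7: ✗ (none in [7,9])
  i=8: ✓ (witness j=10)
  i=9: ✓ (witness j=10)
Positions where it holds: {0, 1, 2, 3, 4, 5, 6, 8, 9} → 9.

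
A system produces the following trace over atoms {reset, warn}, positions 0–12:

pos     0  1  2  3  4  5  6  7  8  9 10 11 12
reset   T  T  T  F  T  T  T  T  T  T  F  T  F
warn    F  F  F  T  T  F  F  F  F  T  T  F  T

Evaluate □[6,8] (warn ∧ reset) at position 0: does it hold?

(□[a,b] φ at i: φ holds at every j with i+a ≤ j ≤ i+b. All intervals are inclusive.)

False

Check (warn ∧ reset) at every j in [6,8]:
  j=6: false
  j=7: false
  j=8: false
Fails at j=6 → formula fails.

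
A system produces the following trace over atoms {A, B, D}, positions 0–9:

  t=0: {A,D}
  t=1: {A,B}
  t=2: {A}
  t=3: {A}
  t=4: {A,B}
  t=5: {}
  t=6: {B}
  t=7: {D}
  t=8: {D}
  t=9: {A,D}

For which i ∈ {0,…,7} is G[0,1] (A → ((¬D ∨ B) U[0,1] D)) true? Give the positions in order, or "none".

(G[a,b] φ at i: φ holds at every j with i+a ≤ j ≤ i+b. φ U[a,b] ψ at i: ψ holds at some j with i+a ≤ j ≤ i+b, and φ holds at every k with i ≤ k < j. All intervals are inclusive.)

Evaluate at each i in [0,7]:
  i=0: ✗ (fails at j=1)
  i=1: ✗ (fails at j=1)
  i=2: ✗ (fails at j=2)
  i=3: ✗ (fails at j=3)
  i=4: ✗ (fails at j=4)
  i=5: ✓ (all of [5,6])
  i=6: ✓ (all of [6,7])
  i=7: ✓ (all of [7,8])

5, 6, 7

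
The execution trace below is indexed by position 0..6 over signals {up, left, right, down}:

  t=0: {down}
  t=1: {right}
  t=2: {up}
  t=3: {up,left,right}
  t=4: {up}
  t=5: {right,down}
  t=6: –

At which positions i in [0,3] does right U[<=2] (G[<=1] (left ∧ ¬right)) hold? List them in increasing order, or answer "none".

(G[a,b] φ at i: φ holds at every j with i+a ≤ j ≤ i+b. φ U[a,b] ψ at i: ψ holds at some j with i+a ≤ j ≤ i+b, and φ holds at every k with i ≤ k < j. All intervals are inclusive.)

Evaluate at each i in [0,3]:
  i=0: ✗ (no rhs in [0,2])
  i=1: ✗ (no rhs in [1,3])
  i=2: ✗ (no rhs in [2,4])
  i=3: ✗ (no rhs in [3,5])

none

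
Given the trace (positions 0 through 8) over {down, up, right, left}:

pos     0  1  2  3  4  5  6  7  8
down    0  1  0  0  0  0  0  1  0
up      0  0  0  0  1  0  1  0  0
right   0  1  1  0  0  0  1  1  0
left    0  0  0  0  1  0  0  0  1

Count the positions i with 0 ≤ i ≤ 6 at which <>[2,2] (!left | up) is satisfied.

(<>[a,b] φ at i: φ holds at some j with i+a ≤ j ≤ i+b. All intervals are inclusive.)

Evaluate at each i in [0,6]:
  i=0: ✓ (witness j=2)
  i=1: ✓ (witness j=3)
  i=2: ✓ (witness j=4)
  i=3: ✓ (witness j=5)
  i=4: ✓ (witness j=6)
  i=5: ✓ (witness j=7)
  i=6: ✗ (none in [8,8])
Positions where it holds: {0, 1, 2, 3, 4, 5} → 6.

6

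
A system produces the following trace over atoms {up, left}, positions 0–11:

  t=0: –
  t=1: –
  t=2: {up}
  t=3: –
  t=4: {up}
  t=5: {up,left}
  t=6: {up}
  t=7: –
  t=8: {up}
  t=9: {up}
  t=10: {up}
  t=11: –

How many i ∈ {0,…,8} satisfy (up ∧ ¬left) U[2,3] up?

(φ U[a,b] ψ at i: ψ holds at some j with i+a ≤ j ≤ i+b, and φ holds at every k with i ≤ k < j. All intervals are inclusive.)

1

Evaluate at each i in [0,8]:
  i=0: ✗ (lhs fails at k=0 before rhs at j=2)
  i=1: ✗ (lhs fails at k=1 before rhs at j=4)
  i=2: ✗ (lhs fails at k=3 before rhs at j=4)
  i=3: ✗ (lhs fails at k=3 before rhs at j=5)
  i=4: ✗ (lhs fails at k=5 before rhs at j=6)
  i=5: ✗ (lhs fails at k=5 before rhs at j=8)
  i=6: ✗ (lhs fails at k=7 before rhs at j=8)
  i=7: ✗ (lhs fails at k=7 before rhs at j=9)
  i=8: ✓ (rhs at j=10; lhs holds on [8,9])
Positions where it holds: {8} → 1.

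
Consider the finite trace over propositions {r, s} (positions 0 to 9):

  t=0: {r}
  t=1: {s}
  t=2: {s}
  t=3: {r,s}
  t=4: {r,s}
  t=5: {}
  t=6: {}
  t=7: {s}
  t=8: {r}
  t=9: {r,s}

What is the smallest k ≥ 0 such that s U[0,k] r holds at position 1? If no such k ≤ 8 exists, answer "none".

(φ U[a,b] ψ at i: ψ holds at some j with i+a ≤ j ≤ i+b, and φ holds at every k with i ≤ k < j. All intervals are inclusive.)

Need earliest j ≥ 1 with r, and s at every k in [1,j-1].
  j=1: rhs fails.
  j=2: rhs fails.
  j=3: rhs holds; lhs holds on [1,2]. k = 2.

2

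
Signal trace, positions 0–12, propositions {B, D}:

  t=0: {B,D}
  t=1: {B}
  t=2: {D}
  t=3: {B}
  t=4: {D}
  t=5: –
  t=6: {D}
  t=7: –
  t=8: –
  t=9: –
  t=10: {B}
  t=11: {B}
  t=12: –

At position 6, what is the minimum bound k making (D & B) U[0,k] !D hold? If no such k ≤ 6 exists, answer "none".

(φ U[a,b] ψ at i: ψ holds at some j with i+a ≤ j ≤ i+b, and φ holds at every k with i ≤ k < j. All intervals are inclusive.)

none

Need earliest j ≥ 6 with !D, and (D & B) at every k in [6,j-1].
  j=6: rhs fails.
  j=7: rhs holds but lhs fails at k=6.
  j=8: rhs holds but lhs fails at k=6.
  j=9: rhs holds but lhs fails at k=6.
  j=10: rhs holds but lhs fails at k=6.
  j=11: rhs holds but lhs fails at k=6.
  j=12: rhs holds but lhs fails at k=6.
No witness within the range → none.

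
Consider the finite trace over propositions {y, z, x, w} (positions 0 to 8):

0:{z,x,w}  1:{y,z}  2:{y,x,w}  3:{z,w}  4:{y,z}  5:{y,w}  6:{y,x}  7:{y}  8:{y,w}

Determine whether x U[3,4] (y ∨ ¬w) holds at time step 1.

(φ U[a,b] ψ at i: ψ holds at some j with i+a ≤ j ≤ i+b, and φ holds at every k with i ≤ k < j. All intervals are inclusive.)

Does not hold

Need some j in [4,5] with (y ∨ ¬w), and x at every k in [1,j-1].
  j=4: (y ∨ ¬w) holds, but x fails at k=1 → not this j.
  j=5: (y ∨ ¬w) holds, but x fails at k=1 → not this j.
No j in the window works → until fails.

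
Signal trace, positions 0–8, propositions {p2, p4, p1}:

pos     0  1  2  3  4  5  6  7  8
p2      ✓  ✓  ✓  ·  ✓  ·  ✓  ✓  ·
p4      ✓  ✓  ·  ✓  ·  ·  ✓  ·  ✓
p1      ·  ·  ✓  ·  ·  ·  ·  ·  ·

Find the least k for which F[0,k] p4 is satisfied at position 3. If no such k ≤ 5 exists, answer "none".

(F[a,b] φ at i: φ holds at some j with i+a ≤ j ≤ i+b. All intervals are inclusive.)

Scan j = 3,4,… for p4:
  j=3: holds
First hit at j=3, so smallest k = 3-3 = 0.

0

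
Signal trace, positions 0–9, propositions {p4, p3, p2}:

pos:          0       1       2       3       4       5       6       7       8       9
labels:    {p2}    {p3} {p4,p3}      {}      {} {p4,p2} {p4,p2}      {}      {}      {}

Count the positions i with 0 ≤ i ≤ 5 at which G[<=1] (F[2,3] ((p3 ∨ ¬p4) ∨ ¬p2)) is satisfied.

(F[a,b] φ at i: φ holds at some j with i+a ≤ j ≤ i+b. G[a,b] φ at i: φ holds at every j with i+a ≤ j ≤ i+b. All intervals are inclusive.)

4

Evaluate at each i in [0,5]:
  i=0: ✓ (all of [0,1])
  i=1: ✓ (all of [1,2])
  i=2: ✗ (fails at j=3)
  i=3: ✗ (fails at j=3)
  i=4: ✓ (all of [4,5])
  i=5: ✓ (all of [5,6])
Positions where it holds: {0, 1, 4, 5} → 4.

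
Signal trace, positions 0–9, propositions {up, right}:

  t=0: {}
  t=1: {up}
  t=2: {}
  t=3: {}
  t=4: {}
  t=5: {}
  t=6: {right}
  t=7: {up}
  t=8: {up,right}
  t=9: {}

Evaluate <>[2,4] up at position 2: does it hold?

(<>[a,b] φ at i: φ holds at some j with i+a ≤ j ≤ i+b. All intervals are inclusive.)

Check up at each j in [4,6]:
  j=4: false
  j=5: false
  j=6: false
No position in the window satisfies it → formula fails.

Does not hold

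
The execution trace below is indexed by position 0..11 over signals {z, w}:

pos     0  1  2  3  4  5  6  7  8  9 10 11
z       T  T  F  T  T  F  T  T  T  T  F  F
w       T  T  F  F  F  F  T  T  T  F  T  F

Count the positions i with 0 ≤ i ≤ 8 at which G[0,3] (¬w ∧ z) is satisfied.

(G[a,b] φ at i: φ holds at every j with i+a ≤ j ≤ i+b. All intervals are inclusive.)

0

Evaluate at each i in [0,8]:
  i=0: ✗ (fails at j=0)
  i=1: ✗ (fails at j=1)
  i=2: ✗ (fails at j=2)
  i=3: ✗ (fails at j=5)
  i=4: ✗ (fails at j=5)
  i=5: ✗ (fails at j=5)
  i=6: ✗ (fails at j=6)
  i=7: ✗ (fails at j=7)
  i=8: ✗ (fails at j=8)
Positions where it holds: {} → 0.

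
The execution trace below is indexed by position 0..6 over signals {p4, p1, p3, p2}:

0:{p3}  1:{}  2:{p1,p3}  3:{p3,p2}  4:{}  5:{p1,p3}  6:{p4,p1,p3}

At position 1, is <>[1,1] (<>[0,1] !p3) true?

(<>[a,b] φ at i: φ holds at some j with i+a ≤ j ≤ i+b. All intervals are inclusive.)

Check <>[0,1] !p3 at each j in [2,2]:
  j=2: fails (none in [2,3])
No position in the window satisfies it → formula fails.

False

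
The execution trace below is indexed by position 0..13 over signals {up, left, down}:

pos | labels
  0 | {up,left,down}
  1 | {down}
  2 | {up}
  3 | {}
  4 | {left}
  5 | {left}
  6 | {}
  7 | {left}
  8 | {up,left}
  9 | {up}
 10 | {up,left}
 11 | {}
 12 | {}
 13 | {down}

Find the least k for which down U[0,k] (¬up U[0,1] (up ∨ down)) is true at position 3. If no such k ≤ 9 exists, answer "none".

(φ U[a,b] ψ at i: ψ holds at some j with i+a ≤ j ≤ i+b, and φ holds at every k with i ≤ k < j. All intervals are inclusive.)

Need earliest j ≥ 3 with (¬up U[0,1] (up ∨ down)), and down at every k in [3,j-1].
  j=3: rhs fails.
  j=4: rhs fails.
  j=5: rhs fails.
  j=6: rhs fails.
  j=7: rhs holds but lhs fails at k=3.
  j=8: rhs holds but lhs fails at k=3.
  j=9: rhs holds but lhs fails at k=3.
  j=10: rhs holds but lhs fails at k=3.
  j=11: rhs fails.
  j=12: rhs holds but lhs fails at k=3.
No witness within the range → none.

none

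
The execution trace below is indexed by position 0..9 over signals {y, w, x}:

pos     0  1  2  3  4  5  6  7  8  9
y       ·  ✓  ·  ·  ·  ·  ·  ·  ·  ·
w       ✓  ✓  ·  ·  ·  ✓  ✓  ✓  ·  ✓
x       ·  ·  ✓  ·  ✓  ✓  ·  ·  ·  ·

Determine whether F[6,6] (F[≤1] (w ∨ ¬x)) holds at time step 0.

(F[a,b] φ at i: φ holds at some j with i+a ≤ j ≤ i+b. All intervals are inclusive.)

Holds

Check F[≤1] (w ∨ ¬x) at each j in [6,6]:
  j=6: holds (witness at 6)
Found at j=6 → formula holds.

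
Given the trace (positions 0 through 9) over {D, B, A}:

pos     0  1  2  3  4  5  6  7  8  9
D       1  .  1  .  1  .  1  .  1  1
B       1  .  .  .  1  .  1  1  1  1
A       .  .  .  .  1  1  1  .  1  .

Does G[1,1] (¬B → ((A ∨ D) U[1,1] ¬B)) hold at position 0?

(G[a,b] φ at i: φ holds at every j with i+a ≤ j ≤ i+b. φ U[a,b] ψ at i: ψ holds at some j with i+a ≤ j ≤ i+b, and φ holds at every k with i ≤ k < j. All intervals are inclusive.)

Does not hold

Check (¬B → ((A ∨ D) U[1,1] ¬B)) at every j in [1,1]:
  j=1: antecedent true; consequent fails → ✗
Fails at j=1 → formula fails.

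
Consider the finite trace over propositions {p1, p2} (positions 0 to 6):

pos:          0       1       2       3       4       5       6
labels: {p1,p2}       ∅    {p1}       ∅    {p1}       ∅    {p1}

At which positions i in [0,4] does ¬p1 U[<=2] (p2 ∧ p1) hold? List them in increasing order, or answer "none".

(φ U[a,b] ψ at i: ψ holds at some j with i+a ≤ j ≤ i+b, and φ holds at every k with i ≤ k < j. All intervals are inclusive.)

0

Evaluate at each i in [0,4]:
  i=0: ✓ (rhs at j=0)
  i=1: ✗ (no rhs in [1,3])
  i=2: ✗ (no rhs in [2,4])
  i=3: ✗ (no rhs in [3,5])
  i=4: ✗ (no rhs in [4,6])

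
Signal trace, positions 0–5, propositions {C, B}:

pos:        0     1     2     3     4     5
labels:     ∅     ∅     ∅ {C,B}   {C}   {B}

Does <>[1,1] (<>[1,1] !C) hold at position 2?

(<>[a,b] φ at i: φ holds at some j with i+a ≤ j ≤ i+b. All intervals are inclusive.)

False

Check <>[1,1] !C at each j in [3,3]:
  j=3: fails (none in [4,4])
No position in the window satisfies it → formula fails.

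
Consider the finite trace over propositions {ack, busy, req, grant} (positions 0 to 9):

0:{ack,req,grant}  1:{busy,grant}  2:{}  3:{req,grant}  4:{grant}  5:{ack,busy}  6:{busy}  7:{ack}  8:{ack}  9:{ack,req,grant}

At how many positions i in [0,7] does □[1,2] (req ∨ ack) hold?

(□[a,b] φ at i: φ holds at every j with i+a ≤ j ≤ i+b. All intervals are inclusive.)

2

Evaluate at each i in [0,7]:
  i=0: ✗ (fails at j=1)
  i=1: ✗ (fails at j=2)
  i=2: ✗ (fails at j=4)
  i=3: ✗ (fails at j=4)
  i=4: ✗ (fails at j=6)
  i=5: ✗ (fails at j=6)
  i=6: ✓ (all of [7,8])
  i=7: ✓ (all of [8,9])
Positions where it holds: {6, 7} → 2.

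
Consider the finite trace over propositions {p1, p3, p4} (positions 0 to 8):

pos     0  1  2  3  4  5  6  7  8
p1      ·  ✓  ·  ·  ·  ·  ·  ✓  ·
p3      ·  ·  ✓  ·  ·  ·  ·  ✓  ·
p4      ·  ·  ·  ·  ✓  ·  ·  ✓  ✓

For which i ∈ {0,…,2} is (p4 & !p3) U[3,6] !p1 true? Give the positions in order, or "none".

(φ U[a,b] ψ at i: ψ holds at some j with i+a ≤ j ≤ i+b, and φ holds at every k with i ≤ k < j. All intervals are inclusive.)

Evaluate at each i in [0,2]:
  i=0: ✗ (lhs fails at k=0 before rhs at j=3)
  i=1: ✗ (lhs fails at k=1 before rhs at j=4)
  i=2: ✗ (lhs fails at k=2 before rhs at j=5)

none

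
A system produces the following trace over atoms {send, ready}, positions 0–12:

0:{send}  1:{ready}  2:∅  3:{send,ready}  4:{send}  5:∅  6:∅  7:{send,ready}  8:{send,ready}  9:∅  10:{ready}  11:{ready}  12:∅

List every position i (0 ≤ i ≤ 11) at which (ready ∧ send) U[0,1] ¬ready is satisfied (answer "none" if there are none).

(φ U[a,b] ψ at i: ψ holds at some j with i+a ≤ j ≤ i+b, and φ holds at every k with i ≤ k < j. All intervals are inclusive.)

0, 2, 3, 4, 5, 6, 8, 9

Evaluate at each i in [0,11]:
  i=0: ✓ (rhs at j=0)
  i=1: ✗ (lhs fails at k=1 before rhs at j=2)
  i=2: ✓ (rhs at j=2)
  i=3: ✓ (rhs at j=4; lhs holds on [3,3])
  i=4: ✓ (rhs at j=4)
  i=5: ✓ (rhs at j=5)
  i=6: ✓ (rhs at j=6)
  i=7: ✗ (no rhs in [7,8])
  i=8: ✓ (rhs at j=9; lhs holds on [8,8])
  i=9: ✓ (rhs at j=9)
  i=10: ✗ (no rhs in [10,11])
  i=11: ✗ (lhs fails at k=11 before rhs at j=12)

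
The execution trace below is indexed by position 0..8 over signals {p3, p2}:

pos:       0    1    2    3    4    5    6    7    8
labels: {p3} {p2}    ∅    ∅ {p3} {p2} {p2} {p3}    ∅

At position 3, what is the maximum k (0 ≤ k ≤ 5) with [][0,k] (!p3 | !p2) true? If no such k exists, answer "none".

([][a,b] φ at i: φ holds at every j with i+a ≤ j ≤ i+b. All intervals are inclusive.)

(!p3 | !p2) must hold from j=3 onward; find where it first fails.
  j=3: holds
  j=4: holds
  j=5: holds
  j=6: holds
  j=7: holds
  j=8: holds
Holds through j=8; largest k = 5.

5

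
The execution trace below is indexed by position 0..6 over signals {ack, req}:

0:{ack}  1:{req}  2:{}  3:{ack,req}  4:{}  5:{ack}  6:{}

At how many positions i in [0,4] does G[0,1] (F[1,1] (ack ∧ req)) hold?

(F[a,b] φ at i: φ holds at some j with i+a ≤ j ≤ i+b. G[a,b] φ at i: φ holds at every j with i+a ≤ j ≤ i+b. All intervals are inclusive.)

0

Evaluate at each i in [0,4]:
  i=0: ✗ (fails at j=0)
  i=1: ✗ (fails at j=1)
  i=2: ✗ (fails at j=3)
  i=3: ✗ (fails at j=3)
  i=4: ✗ (fails at j=4)
Positions where it holds: {} → 0.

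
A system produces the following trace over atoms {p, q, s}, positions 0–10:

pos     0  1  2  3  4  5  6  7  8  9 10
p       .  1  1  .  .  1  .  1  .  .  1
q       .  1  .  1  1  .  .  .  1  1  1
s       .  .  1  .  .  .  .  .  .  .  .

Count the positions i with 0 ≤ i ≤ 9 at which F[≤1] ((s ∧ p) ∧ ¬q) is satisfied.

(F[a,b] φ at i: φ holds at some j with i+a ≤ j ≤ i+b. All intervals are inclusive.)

2

Evaluate at each i in [0,9]:
  i=0: ✗ (none in [0,1])
  i=1: ✓ (witness j=2)
  i=2: ✓ (witness j=2)
  i=3: ✗ (none in [3,4])
  i=4: ✗ (none in [4,5])
  i=5: ✗ (none in [5,6])
  i=6: ✗ (none in [6,7])
  i=7: ✗ (none in [7,8])
  i=8: ✗ (none in [8,9])
  i=9: ✗ (none in [9,10])
Positions where it holds: {1, 2} → 2.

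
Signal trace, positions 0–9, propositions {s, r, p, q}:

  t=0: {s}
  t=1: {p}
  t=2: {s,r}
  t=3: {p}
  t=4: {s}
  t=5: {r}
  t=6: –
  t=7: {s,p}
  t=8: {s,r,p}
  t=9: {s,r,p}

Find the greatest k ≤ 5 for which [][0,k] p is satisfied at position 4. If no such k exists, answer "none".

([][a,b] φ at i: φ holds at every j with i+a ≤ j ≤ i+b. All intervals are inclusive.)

p must hold from j=4 onward; find where it first fails.
  j=4: fails → no k works.

none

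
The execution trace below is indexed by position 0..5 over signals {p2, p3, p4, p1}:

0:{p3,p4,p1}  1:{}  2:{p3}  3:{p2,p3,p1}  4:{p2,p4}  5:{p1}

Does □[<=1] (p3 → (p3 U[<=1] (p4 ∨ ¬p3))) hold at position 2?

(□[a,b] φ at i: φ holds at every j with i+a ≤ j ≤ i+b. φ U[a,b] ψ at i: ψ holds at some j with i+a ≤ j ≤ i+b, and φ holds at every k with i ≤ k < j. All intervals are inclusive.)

Check (p3 → (p3 U[<=1] (p4 ∨ ¬p3))) at every j in [2,3]:
  j=2: antecedent true; consequent fails → ✗
  j=3: antecedent true; consequent holds → ✓
Fails at j=2 → formula fails.

False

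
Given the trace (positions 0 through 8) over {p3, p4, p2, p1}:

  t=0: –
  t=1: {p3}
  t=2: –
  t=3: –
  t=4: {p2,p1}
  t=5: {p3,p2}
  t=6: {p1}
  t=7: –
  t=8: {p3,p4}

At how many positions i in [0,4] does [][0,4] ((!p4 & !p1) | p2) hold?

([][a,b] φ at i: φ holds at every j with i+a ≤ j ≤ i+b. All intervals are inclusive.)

2

Evaluate at each i in [0,4]:
  i=0: ✓ (all of [0,4])
  i=1: ✓ (all of [1,5])
  i=2: ✗ (fails at j=6)
  i=3: ✗ (fails at j=6)
  i=4: ✗ (fails at j=6)
Positions where it holds: {0, 1} → 2.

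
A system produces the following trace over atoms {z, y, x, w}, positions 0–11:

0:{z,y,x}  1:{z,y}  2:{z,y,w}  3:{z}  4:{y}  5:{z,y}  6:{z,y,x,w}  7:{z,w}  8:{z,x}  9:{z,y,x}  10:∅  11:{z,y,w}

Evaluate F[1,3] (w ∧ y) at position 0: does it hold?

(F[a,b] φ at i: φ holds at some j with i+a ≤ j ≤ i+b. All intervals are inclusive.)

Check (w ∧ y) at each j in [1,3]:
  j=1: false
  j=2: true
  j=3: false
Found at j=2 → formula holds.

True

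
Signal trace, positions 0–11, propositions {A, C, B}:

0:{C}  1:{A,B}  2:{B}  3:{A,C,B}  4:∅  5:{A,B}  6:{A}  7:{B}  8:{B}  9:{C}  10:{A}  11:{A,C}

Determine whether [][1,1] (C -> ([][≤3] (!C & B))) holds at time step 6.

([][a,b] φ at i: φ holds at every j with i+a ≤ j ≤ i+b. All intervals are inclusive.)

Check (C -> ([][≤3] (!C & B))) at every j in [7,7]:
  j=7: antecedent false → ✓
All positions satisfy it → formula holds.

True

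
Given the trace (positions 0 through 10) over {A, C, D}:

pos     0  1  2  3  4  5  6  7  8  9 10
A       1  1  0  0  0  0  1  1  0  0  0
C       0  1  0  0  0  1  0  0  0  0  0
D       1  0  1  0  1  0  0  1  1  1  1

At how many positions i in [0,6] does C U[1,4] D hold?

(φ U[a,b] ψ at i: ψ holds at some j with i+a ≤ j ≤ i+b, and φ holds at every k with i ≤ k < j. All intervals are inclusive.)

Evaluate at each i in [0,6]:
  i=0: ✗ (lhs fails at k=0 before rhs at j=2)
  i=1: ✓ (rhs at j=2; lhs holds on [1,1])
  i=2: ✗ (lhs fails at k=2 before rhs at j=4)
  i=3: ✗ (lhs fails at k=3 before rhs at j=4)
  i=4: ✗ (lhs fails at k=4 before rhs at j=7)
  i=5: ✗ (lhs fails at k=6 before rhs at j=7)
  i=6: ✗ (lhs fails at k=6 before rhs at j=7)
Positions where it holds: {1} → 1.

1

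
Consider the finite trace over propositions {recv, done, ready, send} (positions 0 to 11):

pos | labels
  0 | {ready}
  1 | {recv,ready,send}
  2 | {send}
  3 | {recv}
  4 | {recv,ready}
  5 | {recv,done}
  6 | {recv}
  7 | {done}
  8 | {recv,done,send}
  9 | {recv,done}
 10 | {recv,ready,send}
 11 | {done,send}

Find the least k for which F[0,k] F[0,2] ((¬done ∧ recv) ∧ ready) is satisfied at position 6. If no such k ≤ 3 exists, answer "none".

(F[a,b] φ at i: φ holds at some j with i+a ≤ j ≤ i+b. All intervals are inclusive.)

2

Scan j = 6,7,… for F[0,2] ((¬done ∧ recv) ∧ ready):
  j=6: fails
  j=7: fails
  j=8: holds
First hit at j=8, so smallest k = 8-6 = 2.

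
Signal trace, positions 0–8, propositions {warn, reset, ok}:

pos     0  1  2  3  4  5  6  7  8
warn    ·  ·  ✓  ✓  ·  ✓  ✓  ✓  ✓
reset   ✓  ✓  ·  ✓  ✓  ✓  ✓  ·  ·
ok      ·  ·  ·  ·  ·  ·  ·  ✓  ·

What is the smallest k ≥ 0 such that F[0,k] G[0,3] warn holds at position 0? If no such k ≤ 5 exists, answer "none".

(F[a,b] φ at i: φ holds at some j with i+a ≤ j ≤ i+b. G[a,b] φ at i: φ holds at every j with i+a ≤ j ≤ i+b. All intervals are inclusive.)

Scan j = 0,1,… for G[0,3] warn:
  j=0: fails
  j=1: fails
  j=2: fails
  j=3: fails
  j=4: fails
  j=5: holds
First hit at j=5, so smallest k = 5-0 = 5.

5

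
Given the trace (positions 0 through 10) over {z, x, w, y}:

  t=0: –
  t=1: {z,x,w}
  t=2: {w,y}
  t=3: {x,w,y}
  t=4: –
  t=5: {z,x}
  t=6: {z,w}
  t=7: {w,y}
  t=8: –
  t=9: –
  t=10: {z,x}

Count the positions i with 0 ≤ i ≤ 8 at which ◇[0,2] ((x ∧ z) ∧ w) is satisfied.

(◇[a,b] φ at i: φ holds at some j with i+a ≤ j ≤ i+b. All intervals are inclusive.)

Evaluate at each i in [0,8]:
  i=0: ✓ (witness j=1)
  i=1: ✓ (witness j=1)
  i=2: ✗ (none in [2,4])
  i=3: ✗ (none in [3,5])
  i=4: ✗ (none in [4,6])
  i=5: ✗ (none in [5,7])
  i=6: ✗ (none in [6,8])
  i=7: ✗ (none in [7,9])
  i=8: ✗ (none in [8,10])
Positions where it holds: {0, 1} → 2.

2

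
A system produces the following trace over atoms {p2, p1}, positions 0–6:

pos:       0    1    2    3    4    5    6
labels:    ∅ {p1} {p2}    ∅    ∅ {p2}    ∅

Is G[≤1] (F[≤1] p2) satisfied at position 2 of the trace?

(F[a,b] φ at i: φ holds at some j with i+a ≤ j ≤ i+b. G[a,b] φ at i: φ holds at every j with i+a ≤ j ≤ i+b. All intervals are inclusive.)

Check F[≤1] p2 at every j in [2,3]:
  j=2: holds (witness at 2)
  j=3: fails (none in [3,4])
Fails at j=3 → formula fails.

No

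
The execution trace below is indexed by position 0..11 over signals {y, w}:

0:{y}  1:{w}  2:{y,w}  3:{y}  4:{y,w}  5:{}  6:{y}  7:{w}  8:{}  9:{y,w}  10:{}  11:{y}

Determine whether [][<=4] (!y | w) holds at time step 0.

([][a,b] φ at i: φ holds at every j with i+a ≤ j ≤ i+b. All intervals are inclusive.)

Check (!y | w) at every j in [0,4]:
  j=0: false
  j=1: true
  j=2: true
  j=3: false
  j=4: true
Fails at j=0 → formula fails.

No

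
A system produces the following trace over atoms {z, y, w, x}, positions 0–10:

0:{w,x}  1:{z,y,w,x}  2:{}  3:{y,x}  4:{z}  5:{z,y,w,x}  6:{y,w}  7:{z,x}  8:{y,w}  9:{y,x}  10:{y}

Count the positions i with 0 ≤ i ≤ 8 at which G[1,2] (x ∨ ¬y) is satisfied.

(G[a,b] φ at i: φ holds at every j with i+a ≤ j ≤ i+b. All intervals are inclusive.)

Evaluate at each i in [0,8]:
  i=0: ✓ (all of [1,2])
  i=1: ✓ (all of [2,3])
  i=2: ✓ (all of [3,4])
  i=3: ✓ (all of [4,5])
  i=4: ✗ (fails at j=6)
  i=5: ✗ (fails at j=6)
  i=6: ✗ (fails at j=8)
  i=7: ✗ (fails at j=8)
  i=8: ✗ (fails at j=10)
Positions where it holds: {0, 1, 2, 3} → 4.

4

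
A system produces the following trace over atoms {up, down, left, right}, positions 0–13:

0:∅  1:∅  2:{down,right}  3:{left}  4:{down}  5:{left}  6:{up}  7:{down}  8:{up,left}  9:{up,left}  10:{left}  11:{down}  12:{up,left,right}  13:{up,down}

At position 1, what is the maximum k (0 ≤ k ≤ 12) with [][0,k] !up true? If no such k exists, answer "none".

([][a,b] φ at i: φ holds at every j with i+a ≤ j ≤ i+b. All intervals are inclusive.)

4

!up must hold from j=1 onward; find where it first fails.
  j=1: holds
  j=2: holds
  j=3: holds
  j=4: holds
  j=5: holds
  j=6: fails
Holds on [1,5], so largest k = 4.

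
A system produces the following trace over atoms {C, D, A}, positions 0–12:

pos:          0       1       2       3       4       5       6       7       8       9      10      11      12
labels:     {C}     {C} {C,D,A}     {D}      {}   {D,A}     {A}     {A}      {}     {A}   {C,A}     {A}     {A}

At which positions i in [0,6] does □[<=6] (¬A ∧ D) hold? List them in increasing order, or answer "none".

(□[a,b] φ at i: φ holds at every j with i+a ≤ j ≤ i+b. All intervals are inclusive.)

none

Evaluate at each i in [0,6]:
  i=0: ✗ (fails at j=0)
  i=1: ✗ (fails at j=1)
  i=2: ✗ (fails at j=2)
  i=3: ✗ (fails at j=4)
  i=4: ✗ (fails at j=4)
  i=5: ✗ (fails at j=5)
  i=6: ✗ (fails at j=6)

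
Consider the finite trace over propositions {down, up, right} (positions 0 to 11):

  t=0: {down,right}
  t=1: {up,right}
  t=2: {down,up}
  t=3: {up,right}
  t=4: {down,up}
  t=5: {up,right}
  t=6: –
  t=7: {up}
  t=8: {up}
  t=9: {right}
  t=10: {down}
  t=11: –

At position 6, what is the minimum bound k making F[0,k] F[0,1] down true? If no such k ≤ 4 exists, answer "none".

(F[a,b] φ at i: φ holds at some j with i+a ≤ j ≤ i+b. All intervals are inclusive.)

3

Scan j = 6,7,… for F[0,1] down:
  j=6: fails
  j=7: fails
  j=8: fails
  j=9: holds
First hit at j=9, so smallest k = 9-6 = 3.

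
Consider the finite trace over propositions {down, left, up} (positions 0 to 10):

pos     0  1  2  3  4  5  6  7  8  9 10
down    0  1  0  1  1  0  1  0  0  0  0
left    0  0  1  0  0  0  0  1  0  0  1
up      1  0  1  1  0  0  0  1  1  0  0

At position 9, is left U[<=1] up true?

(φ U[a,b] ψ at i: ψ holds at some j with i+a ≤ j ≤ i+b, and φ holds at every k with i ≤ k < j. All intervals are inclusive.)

Does not hold

Need some j in [9,10] with up, and left at every k in [9,j-1].
  j=9: up false.
  j=10: up false.
No j in the window works → until fails.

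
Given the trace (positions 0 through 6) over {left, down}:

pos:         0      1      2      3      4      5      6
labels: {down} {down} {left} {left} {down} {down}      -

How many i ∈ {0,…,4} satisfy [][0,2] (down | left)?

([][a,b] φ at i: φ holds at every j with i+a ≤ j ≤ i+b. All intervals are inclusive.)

Evaluate at each i in [0,4]:
  i=0: ✓ (all of [0,2])
  i=1: ✓ (all of [1,3])
  i=2: ✓ (all of [2,4])
  i=3: ✓ (all of [3,5])
  i=4: ✗ (fails at j=6)
Positions where it holds: {0, 1, 2, 3} → 4.

4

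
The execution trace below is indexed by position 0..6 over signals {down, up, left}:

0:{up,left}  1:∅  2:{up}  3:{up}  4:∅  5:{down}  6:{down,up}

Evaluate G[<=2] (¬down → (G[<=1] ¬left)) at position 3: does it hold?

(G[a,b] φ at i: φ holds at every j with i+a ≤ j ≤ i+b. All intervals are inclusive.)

Check (¬down → (G[<=1] ¬left)) at every j in [3,5]:
  j=3: antecedent true; consequent holds on [3,4] → ✓
  j=4: antecedent true; consequent holds on [4,5] → ✓
  j=5: antecedent false → ✓
All positions satisfy it → formula holds.

Yes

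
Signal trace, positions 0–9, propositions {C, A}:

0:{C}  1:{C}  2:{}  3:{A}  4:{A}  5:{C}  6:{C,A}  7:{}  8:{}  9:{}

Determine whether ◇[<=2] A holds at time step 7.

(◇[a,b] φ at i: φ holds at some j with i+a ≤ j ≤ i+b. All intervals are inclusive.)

False

Check A at each j in [7,9]:
  j=7: false
  j=8: false
  j=9: false
No position in the window satisfies it → formula fails.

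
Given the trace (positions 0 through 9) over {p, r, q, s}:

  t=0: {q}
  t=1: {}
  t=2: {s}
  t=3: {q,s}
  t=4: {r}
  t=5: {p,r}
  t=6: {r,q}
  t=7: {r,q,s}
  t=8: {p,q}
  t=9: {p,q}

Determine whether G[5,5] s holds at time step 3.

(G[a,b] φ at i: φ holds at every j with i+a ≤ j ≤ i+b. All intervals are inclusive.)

Check s at every j in [8,8]:
  j=8: false
Fails at j=8 → formula fails.

Does not hold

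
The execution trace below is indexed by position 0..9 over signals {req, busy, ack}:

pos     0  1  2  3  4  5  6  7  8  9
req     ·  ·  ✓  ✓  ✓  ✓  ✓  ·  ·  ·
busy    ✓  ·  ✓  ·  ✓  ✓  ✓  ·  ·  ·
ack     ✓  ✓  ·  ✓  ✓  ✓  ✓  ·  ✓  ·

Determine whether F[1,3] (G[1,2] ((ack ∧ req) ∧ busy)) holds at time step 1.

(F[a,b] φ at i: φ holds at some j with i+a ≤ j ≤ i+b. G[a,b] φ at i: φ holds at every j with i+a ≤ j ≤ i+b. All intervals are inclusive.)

Check G[1,2] ((ack ∧ req) ∧ busy) at each j in [2,4]:
  j=2: fails at 3
  j=3: holds on [4,5]
  j=4: holds on [5,6]
Found at j=3 → formula holds.

Yes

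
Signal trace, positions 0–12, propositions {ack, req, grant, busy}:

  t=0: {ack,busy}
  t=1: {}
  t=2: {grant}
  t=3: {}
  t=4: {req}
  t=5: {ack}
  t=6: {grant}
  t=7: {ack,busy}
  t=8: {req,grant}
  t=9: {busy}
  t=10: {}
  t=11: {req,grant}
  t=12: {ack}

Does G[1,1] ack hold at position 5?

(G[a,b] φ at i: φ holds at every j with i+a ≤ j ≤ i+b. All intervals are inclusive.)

Check ack at every j in [6,6]:
  j=6: false
Fails at j=6 → formula fails.

Does not hold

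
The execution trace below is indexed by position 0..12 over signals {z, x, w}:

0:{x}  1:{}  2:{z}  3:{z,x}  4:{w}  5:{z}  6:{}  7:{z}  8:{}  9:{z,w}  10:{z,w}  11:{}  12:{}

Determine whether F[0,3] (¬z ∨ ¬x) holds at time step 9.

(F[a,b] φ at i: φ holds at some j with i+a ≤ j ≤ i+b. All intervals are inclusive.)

Check (¬z ∨ ¬x) at each j in [9,12]:
  j=9: true
  j=10: true
  j=11: true
  j=12: true
Found at j=9 → formula holds.

Yes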